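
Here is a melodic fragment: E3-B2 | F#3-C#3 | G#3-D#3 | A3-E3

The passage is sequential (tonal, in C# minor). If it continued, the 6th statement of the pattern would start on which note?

The 2-note cells begin on E3, F#3, G#3, A3 — each up a 2nd from the last.
Continuing: B3 → C#4. Statement 6 starts on C#4.

C#4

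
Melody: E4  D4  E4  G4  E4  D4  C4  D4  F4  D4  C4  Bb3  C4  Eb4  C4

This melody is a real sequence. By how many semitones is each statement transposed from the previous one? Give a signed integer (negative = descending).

-2

The 5-note cells begin on E4, D4, C4 — each down a 2nd from the last.
Counting half-steps from E4 to D4: -2.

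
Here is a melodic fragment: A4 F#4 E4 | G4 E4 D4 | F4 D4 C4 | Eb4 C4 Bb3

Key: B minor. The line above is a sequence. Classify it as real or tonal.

Each cell has the same semitone pattern (-3, -2) — intervals are preserved exactly.
And F4 lies outside B minor, so the sequence is real rather than tonal.

real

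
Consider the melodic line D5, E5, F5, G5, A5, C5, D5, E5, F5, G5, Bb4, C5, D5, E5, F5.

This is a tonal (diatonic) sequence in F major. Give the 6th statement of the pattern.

F4 G4 A4 Bb4 C5

The 5-note cells begin on D5, C5, Bb4 — each down a 2nd from the last.
Continuing the starts: A4 → G4 → F4.
From F4 the diatonic shape gives F4 G4 A4 Bb4 C5.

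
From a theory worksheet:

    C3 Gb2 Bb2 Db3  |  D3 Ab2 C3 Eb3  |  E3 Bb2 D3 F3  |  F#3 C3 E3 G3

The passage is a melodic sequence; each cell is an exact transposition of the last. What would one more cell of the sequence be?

G#3 D3 F#3 A3

Taking 4-note groups, the heads are C3, D3, E3, F#3: the pattern moves up a 2nd.
Statement 5 starts on G#3 and keeps the same exact contour: G#3 D3 F#3 A3.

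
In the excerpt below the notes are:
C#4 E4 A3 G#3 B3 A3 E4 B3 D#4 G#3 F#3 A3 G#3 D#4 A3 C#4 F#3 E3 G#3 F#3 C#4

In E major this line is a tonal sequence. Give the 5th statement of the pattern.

F#3 A3 D#3 C#3 E3 D#3 A3

With a 7-note motive the entries are C#4, B3, A3, each down a 2nd from the previous.
Carrying on: G#3 → F#3.
From F#3 the diatonic shape gives F#3 A3 D#3 C#3 E3 D#3 A3.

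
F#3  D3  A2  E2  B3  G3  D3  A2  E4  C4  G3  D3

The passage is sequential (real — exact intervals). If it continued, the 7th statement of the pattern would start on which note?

Unit = 4 notes; the statements start on F#3, B3, E4, moving up a 4th each time.
Continuing: A4 → D5 → G5 → C6. Statement 7 starts on C6.

C6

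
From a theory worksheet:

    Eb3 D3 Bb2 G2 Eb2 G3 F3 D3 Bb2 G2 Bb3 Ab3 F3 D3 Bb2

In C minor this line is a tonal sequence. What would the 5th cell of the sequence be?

Unit = 5 notes; the statements start on Eb3, G3, Bb3, moving up a 3rd each time.
Extending up a 3rd: D4 → F4.
From F4 the diatonic shape gives F4 Eb4 C4 Ab3 F3.

F4 Eb4 C4 Ab3 F3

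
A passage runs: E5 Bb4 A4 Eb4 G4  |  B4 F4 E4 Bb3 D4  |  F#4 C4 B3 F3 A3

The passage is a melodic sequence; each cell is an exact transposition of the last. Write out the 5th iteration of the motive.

Taking 5-note groups, the heads are E5, B4, F#4: the pattern moves down a 4th.
Carrying on: C#4 → G#3.
So cell 5 is G#3 D3 C#3 G2 B2.

G#3 D3 C#3 G2 B2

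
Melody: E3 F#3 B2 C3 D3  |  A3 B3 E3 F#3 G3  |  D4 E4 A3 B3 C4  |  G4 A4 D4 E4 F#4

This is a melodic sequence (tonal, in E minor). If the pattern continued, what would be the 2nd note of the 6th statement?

Grouping in 5s, the 2nd note of each cell is F#3, B3, E4, A4.
Carrying that up a 4th forward: D5 → G5.

G5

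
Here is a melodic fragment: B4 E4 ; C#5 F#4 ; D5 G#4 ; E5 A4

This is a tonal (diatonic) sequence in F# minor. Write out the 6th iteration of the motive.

G#5 C#5

Taking 2-note groups, the heads are B4, C#5, D5, E5: the pattern moves up a 2nd.
Continuing the starts: F#5 → G#5.
So cell 6 is G#5 C#5.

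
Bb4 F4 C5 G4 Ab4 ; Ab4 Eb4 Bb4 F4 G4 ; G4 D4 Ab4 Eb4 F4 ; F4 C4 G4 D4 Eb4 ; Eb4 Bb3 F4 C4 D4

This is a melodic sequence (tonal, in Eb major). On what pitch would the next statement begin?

With a 5-note motive the entries are Bb4, Ab4, G4, F4, Eb4, each down a 2nd from the previous.
One more step down a 2nd gives D4.

D4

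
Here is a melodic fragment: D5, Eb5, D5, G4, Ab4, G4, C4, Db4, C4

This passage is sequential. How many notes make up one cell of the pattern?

There are 9 notes; a 3-note unit gives 3 cells:
D5 Eb5 D5 | G4 Ab4 G4 | C4 Db4 C4
That's a consistent down a 5th shift per cell, and no other grouping gives one.

3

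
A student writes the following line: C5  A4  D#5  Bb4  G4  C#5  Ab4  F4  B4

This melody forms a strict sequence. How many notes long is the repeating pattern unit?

3

There are 9 notes; a 3-note unit gives 3 cells:
C5 A4 D#5 | Bb4 G4 C#5 | Ab4 F4 B4
Every group is a transposition down a 2nd of the one before; no shorter unit works.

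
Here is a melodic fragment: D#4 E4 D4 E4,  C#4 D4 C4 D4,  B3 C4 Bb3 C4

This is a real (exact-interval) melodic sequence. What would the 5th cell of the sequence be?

Unit = 4 notes; the statements start on D#4, C#4, B3, moving down a 2nd each time.
Continuing the starts: A3 → G3.
Statement 5 starts on G3 and keeps the same exact contour: G3 Ab3 Gb3 Ab3.

G3 Ab3 Gb3 Ab3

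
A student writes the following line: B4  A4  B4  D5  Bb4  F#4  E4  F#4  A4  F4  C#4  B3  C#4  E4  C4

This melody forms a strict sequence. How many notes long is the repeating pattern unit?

There are 15 notes; a 5-note unit gives 3 cells:
B4 A4 B4 D5 Bb4 | F#4 E4 F#4 A4 F4 | C#4 B3 C#4 E4 C4
Each cell is the previous one down a 4th — so the unit is 5 notes.

5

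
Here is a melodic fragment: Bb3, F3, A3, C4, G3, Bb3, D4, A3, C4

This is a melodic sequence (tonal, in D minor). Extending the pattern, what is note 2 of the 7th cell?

E4

Grouping in 3s, the 2nd note of each cell is F3, G3, A3.
Each moves up a 2nd. Continuing: Bb3 → C4 → D4 → E4.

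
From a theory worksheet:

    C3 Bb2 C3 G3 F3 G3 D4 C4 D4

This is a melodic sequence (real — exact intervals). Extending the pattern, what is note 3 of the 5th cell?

E5

Grouping in 3s, the 3rd note of each cell is C3, G3, D4.
Carrying that up a 5th forward: A4 → E5.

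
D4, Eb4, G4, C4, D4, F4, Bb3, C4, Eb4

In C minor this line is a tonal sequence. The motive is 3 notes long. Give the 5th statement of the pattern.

Unit = 3 notes; the statements start on D4, C4, Bb3, moving down a 2nd each time.
Continuing the starts: Ab3 → G3.
So cell 5 is G3 Ab3 C4.

G3 Ab3 C4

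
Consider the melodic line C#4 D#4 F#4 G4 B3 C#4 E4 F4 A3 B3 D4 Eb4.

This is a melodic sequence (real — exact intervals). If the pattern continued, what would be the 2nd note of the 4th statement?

A3

The unit is 4 notes. Position-2 pitches of the 3 shown cells: D#4, C#4, B3.
From B3, down a 2nd gives A3.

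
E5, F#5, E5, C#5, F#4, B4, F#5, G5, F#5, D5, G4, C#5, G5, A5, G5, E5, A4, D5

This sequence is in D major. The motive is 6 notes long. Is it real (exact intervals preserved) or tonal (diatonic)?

tonal

Every note is diatonic to D major.
Cell 1 has +2 semitones from note 1 to 2, but cell 2 has +1 — the interval quality changes while the contour stays the same, which is the hallmark of a tonal sequence.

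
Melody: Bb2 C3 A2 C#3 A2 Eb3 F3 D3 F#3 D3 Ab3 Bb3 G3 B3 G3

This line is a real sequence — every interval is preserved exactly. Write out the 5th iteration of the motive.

Gb4 Ab4 F4 A4 F4

The 5-note cells begin on Bb2, Eb3, Ab3 — each up a 4th from the last.
Carrying on: Db4 → Gb4.
From Gb4 the exact shape gives Gb4 Ab4 F4 A4 F4.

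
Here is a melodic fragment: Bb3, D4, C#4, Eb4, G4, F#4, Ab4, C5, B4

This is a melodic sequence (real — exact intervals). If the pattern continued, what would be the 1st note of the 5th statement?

Gb5

Grouping in 3s, the 1st note of each cell is Bb3, Eb4, Ab4.
Carrying that up a 4th forward: Db5 → Gb5.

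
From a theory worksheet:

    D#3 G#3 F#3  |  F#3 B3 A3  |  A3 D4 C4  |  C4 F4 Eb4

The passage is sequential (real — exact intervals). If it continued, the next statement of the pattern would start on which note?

With a 3-note motive the entries are D#3, F#3, A3, C4, each up a 3rd from the previous.
One more step up a 3rd gives Eb4.

Eb4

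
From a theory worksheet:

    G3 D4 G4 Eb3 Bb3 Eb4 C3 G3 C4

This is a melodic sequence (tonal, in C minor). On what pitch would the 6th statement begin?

D2

Unit = 3 notes; the statements start on G3, Eb3, C3, moving down a 3rd each time.
Continuing: Ab2 → F2 → D2. Statement 6 starts on D2.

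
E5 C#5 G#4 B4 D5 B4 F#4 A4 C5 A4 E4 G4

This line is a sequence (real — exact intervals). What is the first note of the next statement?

Bb4

The 4-note cells begin on E5, D5, C5 — each down a 2nd from the last.
The next head, down a 2nd from C5, is Bb4.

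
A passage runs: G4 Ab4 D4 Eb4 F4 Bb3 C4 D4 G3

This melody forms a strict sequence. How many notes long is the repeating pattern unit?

Try groups of 3 (3 cells in 9 notes):
G4 Ab4 D4 | Eb4 F4 Bb3 | C4 D4 G3
That's a consistent down a 3rd shift per cell, and no other grouping gives one.

3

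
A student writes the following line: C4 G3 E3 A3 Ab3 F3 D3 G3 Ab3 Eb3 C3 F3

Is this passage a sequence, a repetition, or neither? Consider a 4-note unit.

neither

Note 1 of cell 2 is Ab3; if this were a sequence it would be Bb3. No unit length gives a consistent transposition pattern.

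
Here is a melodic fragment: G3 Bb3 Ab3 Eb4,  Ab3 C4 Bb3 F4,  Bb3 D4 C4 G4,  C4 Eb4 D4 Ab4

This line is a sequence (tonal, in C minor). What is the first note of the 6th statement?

Unit = 4 notes; the statements start on G3, Ab3, Bb3, C4, moving up a 2nd each time.
Extending the heads up a 2nd: D4 → Eb4.

Eb4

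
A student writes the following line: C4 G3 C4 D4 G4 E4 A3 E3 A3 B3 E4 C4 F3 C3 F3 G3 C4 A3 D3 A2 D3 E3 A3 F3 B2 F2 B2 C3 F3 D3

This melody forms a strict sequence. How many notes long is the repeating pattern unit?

30 notes total. Splitting into 5 groups of 6:
C4 G3 C4 D4 G4 E4 | A3 E3 A3 B3 E4 C4 | F3 C3 F3 G3 C4 A3 | D3 A2 D3 E3 A3 F3 | B2 F2 B2 C3 F3 D3
That's a consistent down a 3rd shift per cell, and no other grouping gives one.

6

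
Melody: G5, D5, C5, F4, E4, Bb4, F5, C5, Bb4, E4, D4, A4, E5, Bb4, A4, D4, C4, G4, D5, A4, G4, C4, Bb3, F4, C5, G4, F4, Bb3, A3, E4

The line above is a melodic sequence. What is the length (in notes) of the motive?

Try groups of 6 (5 cells in 30 notes):
G5 D5 C5 F4 E4 Bb4 | F5 C5 Bb4 E4 D4 A4 | E5 Bb4 A4 D4 C4 G4 | D5 A4 G4 C4 Bb3 F4 | C5 G4 F4 Bb3 A3 E4
That's a consistent down a 2nd shift per cell, and no other grouping gives one.

6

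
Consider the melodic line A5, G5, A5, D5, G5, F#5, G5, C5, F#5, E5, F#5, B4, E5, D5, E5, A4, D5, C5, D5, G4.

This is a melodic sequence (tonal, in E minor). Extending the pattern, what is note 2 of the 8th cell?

The unit is 4 notes. Position-2 pitches of the 5 shown cells: G5, F#5, E5, D5, C5.
Carrying that down a 2nd forward: B4 → A4 → G4.

G4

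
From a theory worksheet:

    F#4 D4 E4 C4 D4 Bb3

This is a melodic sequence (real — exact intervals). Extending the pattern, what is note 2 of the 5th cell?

Gb3

The unit is 2 notes. Position-2 pitches of the 3 shown cells: D4, C4, Bb3.
Extending down a 2nd: Ab3 → Gb3.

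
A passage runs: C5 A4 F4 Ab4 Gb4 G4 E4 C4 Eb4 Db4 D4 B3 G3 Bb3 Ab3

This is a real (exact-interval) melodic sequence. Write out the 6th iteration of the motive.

B2 G#2 E2 G2 F2

Unit = 5 notes; the statements start on C5, G4, D4, moving down a 4th each time.
Continuing the starts: A3 → E3 → B2.
From B2 the exact shape gives B2 G#2 E2 G2 F2.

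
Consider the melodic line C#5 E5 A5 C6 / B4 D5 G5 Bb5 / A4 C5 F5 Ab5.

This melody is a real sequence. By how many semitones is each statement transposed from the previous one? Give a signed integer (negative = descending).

Unit = 4 notes; the statements start on C#5, B4, A4, moving down a 2nd each time.
Counting half-steps from C#5 to B4: -2.

-2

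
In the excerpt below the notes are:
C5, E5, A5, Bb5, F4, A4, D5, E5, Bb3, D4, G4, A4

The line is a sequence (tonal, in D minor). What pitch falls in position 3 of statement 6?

Bb2

With 4-note cells, note 3 of each statement runs A5, D5, G4.
Each moves down a 5th. Continuing: C4 → F3 → Bb2.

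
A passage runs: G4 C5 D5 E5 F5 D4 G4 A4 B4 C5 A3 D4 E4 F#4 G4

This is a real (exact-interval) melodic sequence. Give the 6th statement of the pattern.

F#2 B2 C#3 D#3 E3

The 5-note cells begin on G4, D4, A3 — each down a 4th from the last.
Extending down a 4th: E3 → B2 → F#2.
So cell 6 is F#2 B2 C#3 D#3 E3.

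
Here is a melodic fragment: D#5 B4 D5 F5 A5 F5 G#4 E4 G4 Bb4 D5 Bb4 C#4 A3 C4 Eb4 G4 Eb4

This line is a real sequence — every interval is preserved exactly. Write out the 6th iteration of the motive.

E2 C2 Eb2 Gb2 Bb2 Gb2

Taking 6-note groups, the heads are D#5, G#4, C#4: the pattern moves down a 5th.
Continuing the starts: F#3 → B2 → E2.
Statement 6 starts on E2 and keeps the same exact contour: E2 C2 Eb2 Gb2 Bb2 Gb2.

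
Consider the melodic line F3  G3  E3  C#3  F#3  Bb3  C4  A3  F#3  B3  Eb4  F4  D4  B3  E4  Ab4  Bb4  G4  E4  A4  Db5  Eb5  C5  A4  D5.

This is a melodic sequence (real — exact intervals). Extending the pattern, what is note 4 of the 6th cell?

D5

With 5-note cells, note 4 of each statement runs C#3, F#3, B3, E4, A4.
One more up a 4th gives D5.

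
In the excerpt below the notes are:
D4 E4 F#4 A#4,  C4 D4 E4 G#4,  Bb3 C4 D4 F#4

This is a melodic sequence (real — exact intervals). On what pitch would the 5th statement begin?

Gb3

With a 4-note motive the entries are D4, C4, Bb3, each down a 2nd from the previous.
Continuing: Ab3 → Gb3. Statement 5 starts on Gb3.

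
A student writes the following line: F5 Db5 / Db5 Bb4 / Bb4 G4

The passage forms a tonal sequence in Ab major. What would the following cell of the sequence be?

With a 2-note motive the entries are F5, Db5, Bb4, each down a 3rd from the previous.
Statement 4 starts on G4 and keeps the same diatonic contour: G4 Eb4.

G4 Eb4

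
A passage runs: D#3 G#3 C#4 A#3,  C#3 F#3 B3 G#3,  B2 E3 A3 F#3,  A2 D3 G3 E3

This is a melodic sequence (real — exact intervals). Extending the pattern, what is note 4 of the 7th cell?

The unit is 4 notes. Position-4 pitches of the 4 shown cells: A#3, G#3, F#3, E3.
Each moves down a 2nd. Continuing: D3 → C3 → Bb2.

Bb2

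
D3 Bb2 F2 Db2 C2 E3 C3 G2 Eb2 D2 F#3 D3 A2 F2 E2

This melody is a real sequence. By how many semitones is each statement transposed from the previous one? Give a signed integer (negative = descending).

2

The 5-note cells begin on D3, E3, F#3 — each up a 2nd from the last.
D3 to E3 spans +2 semitones.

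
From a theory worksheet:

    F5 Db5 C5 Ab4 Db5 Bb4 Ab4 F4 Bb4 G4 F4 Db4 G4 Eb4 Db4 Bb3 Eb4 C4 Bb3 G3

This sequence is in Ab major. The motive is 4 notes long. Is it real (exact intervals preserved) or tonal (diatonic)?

Every note is diatonic to Ab major.
Cell 1 has -4 semitones from note 1 to 2, but cell 2 has -3 — the interval quality changes while the contour stays the same, which is the hallmark of a tonal sequence.

tonal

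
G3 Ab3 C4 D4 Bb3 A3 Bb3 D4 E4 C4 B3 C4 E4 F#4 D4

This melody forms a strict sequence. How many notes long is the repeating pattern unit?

5

15 notes total. Splitting into 3 groups of 5:
G3 Ab3 C4 D4 Bb3 | A3 Bb3 D4 E4 C4 | B3 C4 E4 F#4 D4
Each cell is the previous one up a 2nd — so the unit is 5 notes.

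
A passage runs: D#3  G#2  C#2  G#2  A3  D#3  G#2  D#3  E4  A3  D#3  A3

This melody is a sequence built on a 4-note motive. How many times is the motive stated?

12 notes in groups of 4 gives 12/4 = 3 statements.
Starts: D#3, A3, E4 — each up a 5th.

3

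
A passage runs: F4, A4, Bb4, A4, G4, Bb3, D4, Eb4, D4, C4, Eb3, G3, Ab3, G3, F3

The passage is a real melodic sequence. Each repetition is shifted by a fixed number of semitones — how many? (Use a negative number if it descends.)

With a 5-note motive the entries are F4, Bb3, Eb3, each down a 5th from the previous.
F4 to Bb3 spans -7 semitones.

-7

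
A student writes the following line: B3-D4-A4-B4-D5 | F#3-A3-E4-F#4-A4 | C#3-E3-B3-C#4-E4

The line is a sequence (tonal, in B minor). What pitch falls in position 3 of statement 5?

With 5-note cells, note 3 of each statement runs A4, E4, B3.
Carrying that down a 4th forward: F#3 → C#3.

C#3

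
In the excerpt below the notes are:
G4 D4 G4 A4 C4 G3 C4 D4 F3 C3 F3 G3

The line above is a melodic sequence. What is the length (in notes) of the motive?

There are 12 notes; a 4-note unit gives 3 cells:
G4 D4 G4 A4 | C4 G3 C4 D4 | F3 C3 F3 G3
Each cell is the previous one down a 5th — so the unit is 4 notes.

4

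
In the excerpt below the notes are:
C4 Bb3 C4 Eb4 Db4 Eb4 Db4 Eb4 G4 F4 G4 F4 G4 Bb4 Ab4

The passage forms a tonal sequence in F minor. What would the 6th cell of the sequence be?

Unit = 5 notes; the statements start on C4, Eb4, G4, moving up a 3rd each time.
Extending up a 3rd: Bb4 → Db5 → F5.
So cell 6 is F5 Eb5 F5 Ab5 G5.

F5 Eb5 F5 Ab5 G5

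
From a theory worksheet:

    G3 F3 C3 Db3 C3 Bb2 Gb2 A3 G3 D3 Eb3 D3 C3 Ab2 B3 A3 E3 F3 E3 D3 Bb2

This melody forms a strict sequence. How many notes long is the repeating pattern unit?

7

Try groups of 7 (3 cells in 21 notes):
G3 F3 C3 Db3 C3 Bb2 Gb2 | A3 G3 D3 Eb3 D3 C3 Ab2 | B3 A3 E3 F3 E3 D3 Bb2
Every group is a transposition up a 2nd of the one before; no shorter unit works.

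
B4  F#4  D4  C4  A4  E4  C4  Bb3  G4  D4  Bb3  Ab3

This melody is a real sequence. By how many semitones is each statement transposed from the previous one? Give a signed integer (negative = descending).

-2

The 4-note cells begin on B4, A4, G4 — each down a 2nd from the last.
Counting half-steps from B4 to A4: -2.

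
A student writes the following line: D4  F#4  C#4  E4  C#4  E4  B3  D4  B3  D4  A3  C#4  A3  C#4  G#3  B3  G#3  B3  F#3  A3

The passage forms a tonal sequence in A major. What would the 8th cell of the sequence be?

Unit = 4 notes; the statements start on D4, C#4, B3, A3, G#3, moving down a 2nd each time.
Extending down a 2nd: F#3 → E3 → D3.
From D3 the diatonic shape gives D3 F#3 C#3 E3.

D3 F#3 C#3 E3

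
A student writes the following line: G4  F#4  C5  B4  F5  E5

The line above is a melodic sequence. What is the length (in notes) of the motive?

2

6 notes total. Splitting into 3 groups of 2:
G4 F#4 | C5 B4 | F5 E5
Every group is a transposition up a 4th of the one before; no shorter unit works.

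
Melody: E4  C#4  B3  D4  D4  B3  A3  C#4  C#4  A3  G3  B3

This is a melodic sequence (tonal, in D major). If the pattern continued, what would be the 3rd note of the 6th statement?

With 4-note cells, note 3 of each statement runs B3, A3, G3.
Extending down a 2nd: F#3 → E3 → D3.

D3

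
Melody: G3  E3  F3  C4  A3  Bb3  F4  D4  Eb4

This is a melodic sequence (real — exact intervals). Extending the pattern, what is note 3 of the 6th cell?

Gb5

With 3-note cells, note 3 of each statement runs F3, Bb3, Eb4.
Extending up a 4th: Ab4 → Db5 → Gb5.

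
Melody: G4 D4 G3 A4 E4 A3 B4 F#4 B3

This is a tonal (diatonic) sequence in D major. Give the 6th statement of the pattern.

E5 B4 E4

Taking 3-note groups, the heads are G4, A4, B4: the pattern moves up a 2nd.
Extending up a 2nd: C#5 → D5 → E5.
Statement 6 starts on E5 and keeps the same diatonic contour: E5 B4 E4.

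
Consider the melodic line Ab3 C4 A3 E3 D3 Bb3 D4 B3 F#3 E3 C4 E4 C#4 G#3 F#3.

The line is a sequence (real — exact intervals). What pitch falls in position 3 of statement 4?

D#4

The unit is 5 notes. Position-3 pitches of the 3 shown cells: A3, B3, C#4.
From C#4, up a 2nd gives D#4.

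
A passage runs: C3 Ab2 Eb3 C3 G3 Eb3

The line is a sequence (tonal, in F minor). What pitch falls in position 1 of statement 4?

With 2-note cells, note 1 of each statement runs C3, Eb3, G3.
Each moves up a 3rd; the next is Bb3.

Bb3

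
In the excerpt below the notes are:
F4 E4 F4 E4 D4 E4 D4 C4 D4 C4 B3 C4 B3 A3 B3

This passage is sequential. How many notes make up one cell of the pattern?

3

Try groups of 3 (5 cells in 15 notes):
F4 E4 F4 | E4 D4 E4 | D4 C4 D4 | C4 B3 C4 | B3 A3 B3
Every group is a transposition down a 2nd of the one before; no shorter unit works.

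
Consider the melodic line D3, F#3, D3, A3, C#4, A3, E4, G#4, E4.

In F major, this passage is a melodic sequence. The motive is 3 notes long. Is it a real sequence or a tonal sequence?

Each cell has the same semitone pattern (4, -4) — intervals are preserved exactly.
And F#3 lies outside F major, so the sequence is real rather than tonal.

real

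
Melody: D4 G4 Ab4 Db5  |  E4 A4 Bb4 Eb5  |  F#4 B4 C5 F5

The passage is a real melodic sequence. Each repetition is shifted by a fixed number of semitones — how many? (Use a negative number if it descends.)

2

The 4-note cells begin on D4, E4, F#4 — each up a 2nd from the last.
D4→E4 is 64 − 62 = 2 semitones.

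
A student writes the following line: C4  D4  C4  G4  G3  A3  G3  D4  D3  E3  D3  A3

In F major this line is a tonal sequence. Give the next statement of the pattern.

A2 Bb2 A2 E3

The 4-note cells begin on C4, G3, D3 — each down a 4th from the last.
So cell 4 is A2 Bb2 A2 E3.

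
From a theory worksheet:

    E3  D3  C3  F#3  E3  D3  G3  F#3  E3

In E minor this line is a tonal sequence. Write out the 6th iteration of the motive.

With a 3-note motive the entries are E3, F#3, G3, each up a 2nd from the previous.
Extending up a 2nd: A3 → B3 → C4.
From C4 the diatonic shape gives C4 B3 A3.

C4 B3 A3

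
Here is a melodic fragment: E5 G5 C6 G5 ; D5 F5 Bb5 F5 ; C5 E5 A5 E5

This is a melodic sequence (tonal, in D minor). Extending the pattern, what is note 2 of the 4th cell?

Grouping in 4s, the 2nd note of each cell is G5, F5, E5.
From E5, down a 2nd gives D5.

D5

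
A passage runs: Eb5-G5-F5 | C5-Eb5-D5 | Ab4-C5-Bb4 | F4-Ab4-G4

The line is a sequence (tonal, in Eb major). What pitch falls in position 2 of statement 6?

Grouping in 3s, the 2nd note of each cell is G5, Eb5, C5, Ab4.
Each moves down a 3rd. Continuing: F4 → D4.

D4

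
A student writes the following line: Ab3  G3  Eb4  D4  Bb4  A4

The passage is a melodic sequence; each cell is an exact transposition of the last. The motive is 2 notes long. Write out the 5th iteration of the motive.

C6 B5

Unit = 2 notes; the statements start on Ab3, Eb4, Bb4, moving up a 5th each time.
Continuing the starts: F5 → C6.
Statement 5 starts on C6 and keeps the same exact contour: C6 B5.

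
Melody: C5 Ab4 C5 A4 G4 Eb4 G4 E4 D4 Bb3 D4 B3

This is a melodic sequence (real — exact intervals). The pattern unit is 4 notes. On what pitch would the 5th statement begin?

Unit = 4 notes; the statements start on C5, G4, D4, moving down a 4th each time.
Continuing: A3 → E3. Statement 5 starts on E3.

E3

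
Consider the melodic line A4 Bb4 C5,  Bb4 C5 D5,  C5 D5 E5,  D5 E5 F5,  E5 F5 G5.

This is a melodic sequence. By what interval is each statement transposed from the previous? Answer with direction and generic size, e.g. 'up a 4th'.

up a 2nd

The 3-note cells begin on A4, Bb4, C5, D5, E5 — each up a 2nd from the last.
From A4 to Bb4: up a 2nd.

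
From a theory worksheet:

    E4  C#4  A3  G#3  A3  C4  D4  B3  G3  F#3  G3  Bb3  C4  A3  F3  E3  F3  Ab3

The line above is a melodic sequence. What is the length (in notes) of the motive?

Try groups of 6 (3 cells in 18 notes):
E4 C#4 A3 G#3 A3 C4 | D4 B3 G3 F#3 G3 Bb3 | C4 A3 F3 E3 F3 Ab3
That's a consistent down a 2nd shift per cell, and no other grouping gives one.

6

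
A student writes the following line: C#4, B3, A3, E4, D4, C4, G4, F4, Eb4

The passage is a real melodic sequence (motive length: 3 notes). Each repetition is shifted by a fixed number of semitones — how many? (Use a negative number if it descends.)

3

The 3-note cells begin on C#4, E4, G4 — each up a 3rd from the last.
Counting half-steps from C#4 to E4: 3.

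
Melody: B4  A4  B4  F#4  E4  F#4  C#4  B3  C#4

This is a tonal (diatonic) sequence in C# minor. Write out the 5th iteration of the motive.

D#3 C#3 D#3

Taking 3-note groups, the heads are B4, F#4, C#4: the pattern moves down a 4th.
Extending down a 4th: G#3 → D#3.
Statement 5 starts on D#3 and keeps the same diatonic contour: D#3 C#3 D#3.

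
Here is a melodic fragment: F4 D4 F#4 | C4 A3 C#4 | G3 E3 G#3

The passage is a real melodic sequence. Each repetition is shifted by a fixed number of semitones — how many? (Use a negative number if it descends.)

The 3-note cells begin on F4, C4, G3 — each down a 4th from the last.
F4 to C4 spans -5 semitones.

-5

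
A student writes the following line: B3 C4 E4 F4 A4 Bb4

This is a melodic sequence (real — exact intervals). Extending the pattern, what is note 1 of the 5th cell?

With 2-note cells, note 1 of each statement runs B3, E4, A4.
Carrying that up a 4th forward: D5 → G5.

G5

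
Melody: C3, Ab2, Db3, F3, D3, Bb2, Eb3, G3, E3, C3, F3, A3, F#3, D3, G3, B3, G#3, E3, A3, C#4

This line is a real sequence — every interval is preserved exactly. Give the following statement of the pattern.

A#3 F#3 B3 D#4

The 4-note cells begin on C3, D3, E3, F#3, G#3 — each up a 2nd from the last.
Statement 6 starts on A#3 and keeps the same exact contour: A#3 F#3 B3 D#4.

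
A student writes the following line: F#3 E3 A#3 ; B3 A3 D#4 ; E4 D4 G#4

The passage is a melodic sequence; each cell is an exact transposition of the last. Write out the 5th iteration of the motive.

Taking 3-note groups, the heads are F#3, B3, E4: the pattern moves up a 4th.
Carrying on: A4 → D5.
Statement 5 starts on D5 and keeps the same exact contour: D5 C5 F#5.

D5 C5 F#5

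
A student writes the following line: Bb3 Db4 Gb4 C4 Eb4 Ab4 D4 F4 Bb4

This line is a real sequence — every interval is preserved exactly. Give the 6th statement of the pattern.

G#4 B4 E5

Unit = 3 notes; the statements start on Bb3, C4, D4, moving up a 2nd each time.
Extending up a 2nd: E4 → F#4 → G#4.
So cell 6 is G#4 B4 E5.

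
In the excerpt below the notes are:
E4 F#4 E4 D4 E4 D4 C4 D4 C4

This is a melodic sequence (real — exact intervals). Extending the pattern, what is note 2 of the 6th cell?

Ab3

The unit is 3 notes. Position-2 pitches of the 3 shown cells: F#4, E4, D4.
Carrying that down a 2nd forward: C4 → Bb3 → Ab3.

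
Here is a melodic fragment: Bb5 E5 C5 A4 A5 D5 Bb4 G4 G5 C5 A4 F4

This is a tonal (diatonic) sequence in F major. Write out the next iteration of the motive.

Taking 4-note groups, the heads are Bb5, A5, G5: the pattern moves down a 2nd.
So cell 4 is F5 Bb4 G4 E4.

F5 Bb4 G4 E4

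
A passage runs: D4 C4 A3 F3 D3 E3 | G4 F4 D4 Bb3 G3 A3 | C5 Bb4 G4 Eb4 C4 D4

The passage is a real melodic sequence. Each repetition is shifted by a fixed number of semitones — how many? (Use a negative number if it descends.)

The 6-note cells begin on D4, G4, C5 — each up a 4th from the last.
Counting half-steps from D4 to G4: 5.

5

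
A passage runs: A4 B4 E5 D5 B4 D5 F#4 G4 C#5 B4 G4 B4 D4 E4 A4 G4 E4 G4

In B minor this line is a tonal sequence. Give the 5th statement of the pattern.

G3 A3 D4 C#4 A3 C#4

Unit = 6 notes; the statements start on A4, F#4, D4, moving down a 3rd each time.
Carrying on: B3 → G3.
From G3 the diatonic shape gives G3 A3 D4 C#4 A3 C#4.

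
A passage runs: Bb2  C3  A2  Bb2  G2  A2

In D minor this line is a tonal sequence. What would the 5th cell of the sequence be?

E2 F2

With a 2-note motive the entries are Bb2, A2, G2, each down a 2nd from the previous.
Carrying on: F2 → E2.
Statement 5 starts on E2 and keeps the same diatonic contour: E2 F2.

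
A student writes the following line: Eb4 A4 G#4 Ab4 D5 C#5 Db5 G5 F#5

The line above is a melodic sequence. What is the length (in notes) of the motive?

3

There are 9 notes; a 3-note unit gives 3 cells:
Eb4 A4 G#4 | Ab4 D5 C#5 | Db5 G5 F#5
Every group is a transposition up a 4th of the one before; no shorter unit works.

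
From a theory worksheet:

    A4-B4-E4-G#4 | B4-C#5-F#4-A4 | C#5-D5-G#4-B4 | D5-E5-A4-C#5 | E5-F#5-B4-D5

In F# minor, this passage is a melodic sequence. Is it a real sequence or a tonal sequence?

Every note is diatonic to F# minor.
Cell 1 has +4 semitones from note 3 to 4, but cell 2 has +3 — the interval quality changes while the contour stays the same, which is the hallmark of a tonal sequence.

tonal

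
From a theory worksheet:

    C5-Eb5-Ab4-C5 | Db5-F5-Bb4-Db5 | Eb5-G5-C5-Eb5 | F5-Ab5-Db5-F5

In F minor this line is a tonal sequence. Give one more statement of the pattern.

The 4-note cells begin on C5, Db5, Eb5, F5 — each up a 2nd from the last.
Statement 5 starts on G5 and keeps the same diatonic contour: G5 Bb5 Eb5 G5.

G5 Bb5 Eb5 G5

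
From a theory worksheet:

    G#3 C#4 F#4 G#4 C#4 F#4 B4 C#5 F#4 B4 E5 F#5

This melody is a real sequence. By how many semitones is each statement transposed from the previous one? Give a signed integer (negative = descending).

5

With a 4-note motive the entries are G#3, C#4, F#4, each up a 4th from the previous.
G#3→C#4 is 61 − 56 = 5 semitones.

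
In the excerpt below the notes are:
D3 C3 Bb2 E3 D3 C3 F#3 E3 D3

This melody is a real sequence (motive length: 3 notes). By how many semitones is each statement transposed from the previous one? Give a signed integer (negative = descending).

Unit = 3 notes; the statements start on D3, E3, F#3, moving up a 2nd each time.
D3 to E3 spans +2 semitones.

2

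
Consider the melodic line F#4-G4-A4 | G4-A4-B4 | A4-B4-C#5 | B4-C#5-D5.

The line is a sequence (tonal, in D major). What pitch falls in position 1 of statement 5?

C#5

The unit is 3 notes. Position-1 pitches of the 4 shown cells: F#4, G4, A4, B4.
One more up a 2nd gives C#5.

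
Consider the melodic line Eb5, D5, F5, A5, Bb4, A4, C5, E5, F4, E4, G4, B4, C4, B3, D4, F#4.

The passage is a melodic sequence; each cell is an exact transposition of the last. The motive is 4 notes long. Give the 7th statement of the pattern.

A2 G#2 B2 D#3

Unit = 4 notes; the statements start on Eb5, Bb4, F4, C4, moving down a 4th each time.
Extending down a 4th: G3 → D3 → A2.
Statement 7 starts on A2 and keeps the same exact contour: A2 G#2 B2 D#3.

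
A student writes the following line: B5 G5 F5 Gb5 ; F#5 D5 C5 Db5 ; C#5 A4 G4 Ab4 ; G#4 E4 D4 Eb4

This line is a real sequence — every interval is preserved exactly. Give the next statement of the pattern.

With a 4-note motive the entries are B5, F#5, C#5, G#4, each down a 4th from the previous.
So cell 5 is D#4 B3 A3 Bb3.

D#4 B3 A3 Bb3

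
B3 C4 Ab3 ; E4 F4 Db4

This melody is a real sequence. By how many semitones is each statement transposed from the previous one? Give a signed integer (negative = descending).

Unit = 3 notes; the statements start on B3, E4, moving up a 4th each time.
B3→E4 is 64 − 59 = 5 semitones.

5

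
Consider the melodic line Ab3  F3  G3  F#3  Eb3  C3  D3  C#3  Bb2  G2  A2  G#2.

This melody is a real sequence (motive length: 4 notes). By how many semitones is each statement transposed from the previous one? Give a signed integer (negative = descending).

-5

The 4-note cells begin on Ab3, Eb3, Bb2 — each down a 4th from the last.
Ab3→Eb3 is 51 − 56 = -5 semitones.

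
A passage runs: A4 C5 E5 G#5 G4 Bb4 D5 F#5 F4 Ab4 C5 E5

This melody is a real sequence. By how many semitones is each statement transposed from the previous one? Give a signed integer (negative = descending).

The 4-note cells begin on A4, G4, F4 — each down a 2nd from the last.
A4 to G4 spans -2 semitones.

-2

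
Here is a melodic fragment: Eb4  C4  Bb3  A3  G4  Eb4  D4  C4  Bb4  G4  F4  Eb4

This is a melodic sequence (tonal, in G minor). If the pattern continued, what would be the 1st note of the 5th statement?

The unit is 4 notes. Position-1 pitches of the 3 shown cells: Eb4, G4, Bb4.
Each moves up a 3rd. Continuing: D5 → F5.

F5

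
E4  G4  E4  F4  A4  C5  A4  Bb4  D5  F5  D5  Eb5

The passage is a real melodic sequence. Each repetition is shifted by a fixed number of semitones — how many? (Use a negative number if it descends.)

Taking 4-note groups, the heads are E4, A4, D5: the pattern moves up a 4th.
E4 to A4 spans +5 semitones.

5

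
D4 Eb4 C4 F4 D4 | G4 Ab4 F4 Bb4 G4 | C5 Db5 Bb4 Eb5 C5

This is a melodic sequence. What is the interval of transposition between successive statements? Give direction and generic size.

up a 4th

Taking 5-note groups, the heads are D4, G4, C5: the pattern moves up a 4th.
From D4 to G4: up a 4th.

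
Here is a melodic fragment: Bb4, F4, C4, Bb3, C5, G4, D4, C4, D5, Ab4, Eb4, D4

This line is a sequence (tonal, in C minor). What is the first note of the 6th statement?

G5

With a 4-note motive the entries are Bb4, C5, D5, each up a 2nd from the previous.
Continuing: Eb5 → F5 → G5. Statement 6 starts on G5.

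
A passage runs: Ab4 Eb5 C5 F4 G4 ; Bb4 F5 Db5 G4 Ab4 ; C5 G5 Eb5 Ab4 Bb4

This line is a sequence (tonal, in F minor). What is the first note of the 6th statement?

Unit = 5 notes; the statements start on Ab4, Bb4, C5, moving up a 2nd each time.
Continuing: Db5 → Eb5 → F5. Statement 6 starts on F5.

F5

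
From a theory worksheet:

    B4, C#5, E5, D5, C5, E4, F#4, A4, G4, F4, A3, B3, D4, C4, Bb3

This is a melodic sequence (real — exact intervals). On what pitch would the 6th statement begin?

C2

With a 5-note motive the entries are B4, E4, A3, each down a 5th from the previous.
Extending the heads down a 5th: D3 → G2 → C2.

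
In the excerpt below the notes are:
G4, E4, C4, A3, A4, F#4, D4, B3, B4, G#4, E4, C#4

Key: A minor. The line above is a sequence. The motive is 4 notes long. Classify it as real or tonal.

Each cell has the same semitone pattern (-3, -4, -3) — intervals are preserved exactly.
And F#4 lies outside A minor, so the sequence is real rather than tonal.

real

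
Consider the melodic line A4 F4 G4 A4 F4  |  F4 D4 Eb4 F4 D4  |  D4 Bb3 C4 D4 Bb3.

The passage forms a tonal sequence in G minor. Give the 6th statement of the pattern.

With a 5-note motive the entries are A4, F4, D4, each down a 3rd from the previous.
Continuing the starts: Bb3 → G3 → Eb3.
So cell 6 is Eb3 C3 D3 Eb3 C3.

Eb3 C3 D3 Eb3 C3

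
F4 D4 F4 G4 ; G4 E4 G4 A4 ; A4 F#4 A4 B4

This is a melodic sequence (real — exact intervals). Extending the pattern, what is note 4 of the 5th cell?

D#5

With 4-note cells, note 4 of each statement runs G4, A4, B4.
Extending up a 2nd: C#5 → D#5.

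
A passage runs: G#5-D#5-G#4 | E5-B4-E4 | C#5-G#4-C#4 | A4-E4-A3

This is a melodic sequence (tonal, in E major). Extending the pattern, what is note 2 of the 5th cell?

C#4

The unit is 3 notes. Position-2 pitches of the 4 shown cells: D#5, B4, G#4, E4.
From E4, down a 3rd gives C#4.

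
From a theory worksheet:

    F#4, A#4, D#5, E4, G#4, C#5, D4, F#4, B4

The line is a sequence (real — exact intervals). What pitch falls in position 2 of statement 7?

The unit is 3 notes. Position-2 pitches of the 3 shown cells: A#4, G#4, F#4.
Carrying that down a 2nd forward: E4 → D4 → C4 → Bb3.

Bb3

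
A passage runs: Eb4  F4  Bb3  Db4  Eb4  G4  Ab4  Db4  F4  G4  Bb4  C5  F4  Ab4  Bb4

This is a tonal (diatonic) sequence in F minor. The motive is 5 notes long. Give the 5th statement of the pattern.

Taking 5-note groups, the heads are Eb4, G4, Bb4: the pattern moves up a 3rd.
Carrying on: Db5 → F5.
Statement 5 starts on F5 and keeps the same diatonic contour: F5 G5 C5 Eb5 F5.

F5 G5 C5 Eb5 F5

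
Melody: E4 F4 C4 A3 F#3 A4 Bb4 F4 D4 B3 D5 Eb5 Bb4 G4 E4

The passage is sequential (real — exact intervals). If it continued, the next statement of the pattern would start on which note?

With a 5-note motive the entries are E4, A4, D5, each up a 4th from the previous.
One more step up a 4th gives G5.

G5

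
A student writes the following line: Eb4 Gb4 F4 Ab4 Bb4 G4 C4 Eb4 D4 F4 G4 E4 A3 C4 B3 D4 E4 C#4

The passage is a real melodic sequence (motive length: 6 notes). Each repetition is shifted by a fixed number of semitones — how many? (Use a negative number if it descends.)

The 6-note cells begin on Eb4, C4, A3 — each down a 3rd from the last.
Eb4 to C4 spans -3 semitones.

-3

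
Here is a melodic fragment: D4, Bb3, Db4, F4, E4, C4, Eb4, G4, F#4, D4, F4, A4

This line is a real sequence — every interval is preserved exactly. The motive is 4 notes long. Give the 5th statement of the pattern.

A#4 F#4 A4 C#5

The 4-note cells begin on D4, E4, F#4 — each up a 2nd from the last.
Extending up a 2nd: G#4 → A#4.
So cell 5 is A#4 F#4 A4 C#5.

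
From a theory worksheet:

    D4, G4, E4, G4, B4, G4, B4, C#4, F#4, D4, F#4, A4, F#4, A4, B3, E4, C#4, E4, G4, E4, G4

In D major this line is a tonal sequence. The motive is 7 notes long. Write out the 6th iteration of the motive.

F#3 B3 G3 B3 D4 B3 D4

Taking 7-note groups, the heads are D4, C#4, B3: the pattern moves down a 2nd.
Continuing the starts: A3 → G3 → F#3.
From F#3 the diatonic shape gives F#3 B3 G3 B3 D4 B3 D4.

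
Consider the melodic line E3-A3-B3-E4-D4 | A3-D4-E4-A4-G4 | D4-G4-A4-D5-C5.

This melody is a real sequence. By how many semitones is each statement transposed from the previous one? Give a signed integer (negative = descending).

Taking 5-note groups, the heads are E3, A3, D4: the pattern moves up a 4th.
E3 to A3 spans +5 semitones.

5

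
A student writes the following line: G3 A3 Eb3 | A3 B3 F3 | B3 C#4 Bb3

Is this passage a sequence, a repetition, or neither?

Note 3 of cell 3 is Bb3; if this were a sequence it would be G3. No unit length gives a consistent transposition pattern.

neither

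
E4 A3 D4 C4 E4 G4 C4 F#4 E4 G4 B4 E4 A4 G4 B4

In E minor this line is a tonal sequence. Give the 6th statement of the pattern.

A5 D5 G5 F#5 A5

With a 5-note motive the entries are E4, G4, B4, each up a 3rd from the previous.
Extending up a 3rd: D5 → F#5 → A5.
Statement 6 starts on A5 and keeps the same diatonic contour: A5 D5 G5 F#5 A5.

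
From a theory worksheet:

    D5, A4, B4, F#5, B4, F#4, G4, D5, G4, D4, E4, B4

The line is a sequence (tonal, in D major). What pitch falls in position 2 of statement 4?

B3

With 4-note cells, note 2 of each statement runs A4, F#4, D4.
From D4, down a 3rd gives B3.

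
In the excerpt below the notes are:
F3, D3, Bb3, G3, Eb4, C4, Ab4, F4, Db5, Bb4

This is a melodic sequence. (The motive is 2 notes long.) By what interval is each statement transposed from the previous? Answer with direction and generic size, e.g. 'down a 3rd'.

Unit = 2 notes; the statements start on F3, Bb3, Eb4, Ab4, Db5, moving up a 4th each time.
From F3 to Bb3: up a 4th.

up a 4th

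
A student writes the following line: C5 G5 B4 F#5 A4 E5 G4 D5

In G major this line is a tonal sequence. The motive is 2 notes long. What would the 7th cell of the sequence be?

The 2-note cells begin on C5, B4, A4, G4 — each down a 2nd from the last.
Continuing the starts: F#4 → E4 → D4.
Statement 7 starts on D4 and keeps the same diatonic contour: D4 A4.

D4 A4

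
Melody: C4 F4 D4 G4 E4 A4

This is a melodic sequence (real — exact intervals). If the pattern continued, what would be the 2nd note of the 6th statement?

D#5

The unit is 2 notes. Position-2 pitches of the 3 shown cells: F4, G4, A4.
Carrying that up a 2nd forward: B4 → C#5 → D#5.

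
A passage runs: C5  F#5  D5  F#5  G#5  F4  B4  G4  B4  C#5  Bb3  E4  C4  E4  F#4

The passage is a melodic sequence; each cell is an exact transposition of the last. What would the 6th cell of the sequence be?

Db2 G2 Eb2 G2 A2

With a 5-note motive the entries are C5, F4, Bb3, each down a 5th from the previous.
Carrying on: Eb3 → Ab2 → Db2.
From Db2 the exact shape gives Db2 G2 Eb2 G2 A2.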